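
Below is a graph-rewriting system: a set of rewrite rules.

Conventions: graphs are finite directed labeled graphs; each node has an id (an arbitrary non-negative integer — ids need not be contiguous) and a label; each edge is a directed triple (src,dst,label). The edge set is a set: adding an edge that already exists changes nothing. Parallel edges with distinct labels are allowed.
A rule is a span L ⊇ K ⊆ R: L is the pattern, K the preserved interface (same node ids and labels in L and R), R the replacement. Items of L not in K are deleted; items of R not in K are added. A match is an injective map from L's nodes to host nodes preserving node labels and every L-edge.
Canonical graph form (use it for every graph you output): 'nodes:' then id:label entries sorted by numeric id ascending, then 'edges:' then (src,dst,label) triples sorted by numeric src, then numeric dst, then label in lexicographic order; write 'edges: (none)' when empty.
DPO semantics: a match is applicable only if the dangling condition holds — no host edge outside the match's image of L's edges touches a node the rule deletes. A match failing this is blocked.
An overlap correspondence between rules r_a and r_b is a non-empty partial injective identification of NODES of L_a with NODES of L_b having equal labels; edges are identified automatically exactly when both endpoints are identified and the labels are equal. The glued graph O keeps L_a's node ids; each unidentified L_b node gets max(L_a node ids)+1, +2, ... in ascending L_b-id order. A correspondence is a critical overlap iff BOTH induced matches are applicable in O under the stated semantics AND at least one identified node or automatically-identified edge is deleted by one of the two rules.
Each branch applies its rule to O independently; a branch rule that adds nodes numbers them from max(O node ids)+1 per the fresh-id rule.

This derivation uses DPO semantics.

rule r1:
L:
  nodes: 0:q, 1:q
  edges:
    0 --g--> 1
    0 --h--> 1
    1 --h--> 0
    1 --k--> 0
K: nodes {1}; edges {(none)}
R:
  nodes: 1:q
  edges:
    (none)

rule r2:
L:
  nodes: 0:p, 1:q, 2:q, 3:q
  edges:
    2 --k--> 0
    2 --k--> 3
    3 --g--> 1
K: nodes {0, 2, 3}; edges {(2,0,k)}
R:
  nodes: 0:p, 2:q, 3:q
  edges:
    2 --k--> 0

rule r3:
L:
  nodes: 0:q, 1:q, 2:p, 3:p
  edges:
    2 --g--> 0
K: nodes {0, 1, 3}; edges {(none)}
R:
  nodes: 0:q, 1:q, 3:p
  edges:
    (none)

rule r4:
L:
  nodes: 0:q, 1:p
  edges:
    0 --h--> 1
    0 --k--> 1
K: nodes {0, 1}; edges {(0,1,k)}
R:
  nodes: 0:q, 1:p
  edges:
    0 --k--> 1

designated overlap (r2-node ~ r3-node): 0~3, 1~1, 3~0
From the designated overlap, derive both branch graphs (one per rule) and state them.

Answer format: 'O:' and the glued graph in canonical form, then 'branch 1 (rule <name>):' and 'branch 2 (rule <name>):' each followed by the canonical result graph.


O:
nodes: 0:p, 1:q, 2:q, 3:q, 4:p
edges: (2,0,k); (2,3,k); (3,1,g); (4,3,g)
branch 1 (rule r2):
nodes: 0:p, 2:q, 3:q, 4:p
edges: (2,0,k); (4,3,g)
branch 2 (rule r3):
nodes: 0:p, 1:q, 2:q, 3:q
edges: (2,0,k); (2,3,k); (3,1,g)


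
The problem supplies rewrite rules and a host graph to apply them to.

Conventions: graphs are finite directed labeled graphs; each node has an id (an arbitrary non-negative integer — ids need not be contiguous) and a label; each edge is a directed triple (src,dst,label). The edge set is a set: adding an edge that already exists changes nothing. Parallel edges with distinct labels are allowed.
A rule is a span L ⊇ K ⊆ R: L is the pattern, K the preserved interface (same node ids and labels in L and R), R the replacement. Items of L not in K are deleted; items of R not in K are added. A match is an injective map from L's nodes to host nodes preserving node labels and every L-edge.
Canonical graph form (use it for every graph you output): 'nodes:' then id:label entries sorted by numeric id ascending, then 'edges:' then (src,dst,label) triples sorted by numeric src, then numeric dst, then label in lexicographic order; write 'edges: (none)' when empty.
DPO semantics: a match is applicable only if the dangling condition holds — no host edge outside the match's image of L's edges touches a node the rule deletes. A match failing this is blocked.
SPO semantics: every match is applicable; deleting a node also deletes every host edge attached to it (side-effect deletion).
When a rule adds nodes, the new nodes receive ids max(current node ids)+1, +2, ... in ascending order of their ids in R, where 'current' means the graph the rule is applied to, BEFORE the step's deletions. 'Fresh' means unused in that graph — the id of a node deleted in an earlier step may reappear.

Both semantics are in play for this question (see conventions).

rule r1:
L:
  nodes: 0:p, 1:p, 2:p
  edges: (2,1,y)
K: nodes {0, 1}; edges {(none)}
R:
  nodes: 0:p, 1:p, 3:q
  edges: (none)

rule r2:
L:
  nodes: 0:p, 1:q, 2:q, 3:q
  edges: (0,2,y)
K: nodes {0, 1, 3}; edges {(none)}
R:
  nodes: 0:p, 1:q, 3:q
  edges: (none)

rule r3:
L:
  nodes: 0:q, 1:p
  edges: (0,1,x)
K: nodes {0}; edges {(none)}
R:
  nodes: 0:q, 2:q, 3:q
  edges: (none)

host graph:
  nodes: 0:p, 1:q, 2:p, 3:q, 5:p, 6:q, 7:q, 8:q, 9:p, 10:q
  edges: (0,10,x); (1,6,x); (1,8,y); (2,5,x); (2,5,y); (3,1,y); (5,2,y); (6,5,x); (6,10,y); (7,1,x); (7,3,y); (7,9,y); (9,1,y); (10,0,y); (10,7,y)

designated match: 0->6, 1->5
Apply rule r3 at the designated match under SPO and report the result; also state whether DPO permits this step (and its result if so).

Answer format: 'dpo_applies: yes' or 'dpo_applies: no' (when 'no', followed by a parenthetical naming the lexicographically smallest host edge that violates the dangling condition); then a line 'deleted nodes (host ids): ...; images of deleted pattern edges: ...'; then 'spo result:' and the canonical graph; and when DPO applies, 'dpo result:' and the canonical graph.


dpo_applies: no
(the rule deletes node 5, which keeps host edge (2,5,x) outside the match image — the dangling condition fails, DPO blocks; SPO proceeds and side-deletes such edges)
deleted nodes (host ids): 5; images of deleted pattern edges: (6,5,x)
spo result:
nodes: 0:p, 1:q, 2:p, 3:q, 6:q, 7:q, 8:q, 9:p, 10:q, 11:q, 12:q
edges: (0,10,x); (1,6,x); (1,8,y); (3,1,y); (6,10,y); (7,1,x); (7,3,y); (7,9,y); (9,1,y); (10,0,y); (10,7,y)


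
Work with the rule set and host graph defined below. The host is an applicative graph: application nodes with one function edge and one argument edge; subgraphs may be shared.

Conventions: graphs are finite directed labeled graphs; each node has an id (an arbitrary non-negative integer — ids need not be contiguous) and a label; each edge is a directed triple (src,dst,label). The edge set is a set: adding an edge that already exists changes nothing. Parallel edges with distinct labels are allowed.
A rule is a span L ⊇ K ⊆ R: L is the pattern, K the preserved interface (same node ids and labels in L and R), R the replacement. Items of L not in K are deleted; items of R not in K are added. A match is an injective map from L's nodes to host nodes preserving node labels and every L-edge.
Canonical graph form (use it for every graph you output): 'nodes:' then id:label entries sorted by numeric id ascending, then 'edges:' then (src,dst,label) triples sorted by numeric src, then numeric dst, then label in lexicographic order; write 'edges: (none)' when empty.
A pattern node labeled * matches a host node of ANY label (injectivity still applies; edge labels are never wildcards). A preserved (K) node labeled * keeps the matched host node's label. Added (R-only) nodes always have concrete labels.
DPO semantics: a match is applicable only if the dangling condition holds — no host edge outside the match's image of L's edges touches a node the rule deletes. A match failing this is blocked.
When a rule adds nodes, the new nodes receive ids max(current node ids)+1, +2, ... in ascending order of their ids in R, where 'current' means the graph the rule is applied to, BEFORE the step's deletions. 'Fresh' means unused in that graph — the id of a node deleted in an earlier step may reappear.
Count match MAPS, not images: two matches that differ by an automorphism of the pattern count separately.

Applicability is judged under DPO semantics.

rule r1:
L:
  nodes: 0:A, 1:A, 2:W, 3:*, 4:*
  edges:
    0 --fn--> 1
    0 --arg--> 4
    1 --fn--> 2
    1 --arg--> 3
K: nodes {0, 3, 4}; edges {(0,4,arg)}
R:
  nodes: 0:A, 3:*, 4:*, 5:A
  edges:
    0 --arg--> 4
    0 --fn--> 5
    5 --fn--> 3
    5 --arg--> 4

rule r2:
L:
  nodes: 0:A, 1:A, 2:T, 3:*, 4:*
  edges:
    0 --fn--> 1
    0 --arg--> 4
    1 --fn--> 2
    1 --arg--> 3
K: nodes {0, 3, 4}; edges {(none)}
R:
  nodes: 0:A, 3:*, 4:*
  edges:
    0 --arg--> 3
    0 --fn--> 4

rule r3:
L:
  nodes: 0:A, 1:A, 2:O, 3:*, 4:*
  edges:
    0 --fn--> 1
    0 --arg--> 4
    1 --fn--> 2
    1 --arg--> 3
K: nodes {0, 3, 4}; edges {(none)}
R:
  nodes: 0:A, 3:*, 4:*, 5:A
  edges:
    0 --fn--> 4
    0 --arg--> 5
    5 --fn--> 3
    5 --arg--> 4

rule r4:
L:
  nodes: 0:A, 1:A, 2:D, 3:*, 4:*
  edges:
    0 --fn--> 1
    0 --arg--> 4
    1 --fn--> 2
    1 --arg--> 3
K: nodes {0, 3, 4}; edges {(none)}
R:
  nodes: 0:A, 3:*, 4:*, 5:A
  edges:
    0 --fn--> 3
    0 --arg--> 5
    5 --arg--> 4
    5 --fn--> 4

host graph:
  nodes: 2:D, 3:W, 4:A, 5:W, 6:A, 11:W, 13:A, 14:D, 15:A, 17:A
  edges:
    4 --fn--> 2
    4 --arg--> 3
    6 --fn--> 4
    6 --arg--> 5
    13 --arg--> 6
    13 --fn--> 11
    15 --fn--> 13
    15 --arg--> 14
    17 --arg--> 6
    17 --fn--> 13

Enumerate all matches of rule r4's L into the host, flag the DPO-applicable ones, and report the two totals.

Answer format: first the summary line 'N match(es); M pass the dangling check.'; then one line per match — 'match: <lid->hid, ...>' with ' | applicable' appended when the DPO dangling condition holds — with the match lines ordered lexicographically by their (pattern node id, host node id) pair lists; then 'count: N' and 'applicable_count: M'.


1 match(es); 1 pass the dangling check.
match: 0->6, 1->4, 2->2, 3->3, 4->5 | applicable
count: 1
applicable_count: 1


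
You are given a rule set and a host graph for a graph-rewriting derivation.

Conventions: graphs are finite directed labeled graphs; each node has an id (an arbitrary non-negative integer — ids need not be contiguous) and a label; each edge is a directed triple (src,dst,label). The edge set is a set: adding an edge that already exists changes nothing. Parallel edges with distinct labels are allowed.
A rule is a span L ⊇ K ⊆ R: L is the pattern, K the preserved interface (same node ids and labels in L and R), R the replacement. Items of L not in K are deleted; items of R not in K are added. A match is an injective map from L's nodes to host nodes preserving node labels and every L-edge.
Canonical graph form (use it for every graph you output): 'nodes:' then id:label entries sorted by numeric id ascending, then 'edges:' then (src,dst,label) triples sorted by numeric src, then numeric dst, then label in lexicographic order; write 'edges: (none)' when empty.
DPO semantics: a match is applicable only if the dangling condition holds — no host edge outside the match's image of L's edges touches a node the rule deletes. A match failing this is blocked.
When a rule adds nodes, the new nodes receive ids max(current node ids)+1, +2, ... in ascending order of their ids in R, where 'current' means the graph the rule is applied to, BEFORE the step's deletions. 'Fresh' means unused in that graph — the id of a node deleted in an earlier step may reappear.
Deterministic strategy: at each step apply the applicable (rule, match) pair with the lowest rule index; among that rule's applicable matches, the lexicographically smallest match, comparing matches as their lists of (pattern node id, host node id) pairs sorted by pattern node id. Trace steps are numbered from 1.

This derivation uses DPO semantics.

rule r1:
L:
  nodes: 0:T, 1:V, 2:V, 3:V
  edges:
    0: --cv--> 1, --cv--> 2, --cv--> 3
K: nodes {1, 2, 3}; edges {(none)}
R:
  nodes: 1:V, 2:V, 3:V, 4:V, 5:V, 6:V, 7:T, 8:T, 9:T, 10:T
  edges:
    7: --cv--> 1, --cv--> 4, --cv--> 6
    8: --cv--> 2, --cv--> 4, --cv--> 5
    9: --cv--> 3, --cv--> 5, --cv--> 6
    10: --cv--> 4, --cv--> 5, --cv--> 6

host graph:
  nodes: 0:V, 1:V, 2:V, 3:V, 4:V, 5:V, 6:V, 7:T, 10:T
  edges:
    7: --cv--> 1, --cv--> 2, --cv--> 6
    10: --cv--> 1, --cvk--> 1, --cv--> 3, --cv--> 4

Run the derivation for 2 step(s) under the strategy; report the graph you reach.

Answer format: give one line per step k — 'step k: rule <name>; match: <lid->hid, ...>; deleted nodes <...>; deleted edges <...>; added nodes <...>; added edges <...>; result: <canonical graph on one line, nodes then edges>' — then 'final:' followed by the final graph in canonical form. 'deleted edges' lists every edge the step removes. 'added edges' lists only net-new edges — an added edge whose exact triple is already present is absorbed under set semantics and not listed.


step 1: rule r1; match: 0->7, 1->1, 2->2, 3->6; deleted nodes 7; deleted edges (7,1,cv); (7,2,cv); (7,6,cv); added nodes 11, 12, 13, 14, 15, 16, 17; added edges (14,1,cv); (14,11,cv); (14,13,cv); (15,2,cv); (15,11,cv); (15,12,cv); (16,6,cv); (16,12,cv); (16,13,cv); (17,11,cv); (17,12,cv); (17,13,cv); result: nodes: 0:V, 1:V, 2:V, 3:V, 4:V, 5:V, 6:V, 10:T, 11:V, 12:V, 13:V, 14:T, 15:T, 16:T, 17:T edges: (10,1,cv); (10,1,cvk); (10,3,cv); (10,4,cv); (14,1,cv); (14,11,cv); (14,13,cv); (15,2,cv); (15,11,cv); (15,12,cv); (16,6,cv); (16,12,cv); (16,13,cv); (17,11,cv); (17,12,cv); (17,13,cv)
step 2: rule r1; match: 0->14, 1->1, 2->11, 3->13; deleted nodes 14; deleted edges (14,1,cv); (14,11,cv); (14,13,cv); added nodes 18, 19, 20, 21, 22, 23, 24; added edges (21,1,cv); (21,18,cv); (21,20,cv); (22,11,cv); (22,18,cv); (22,19,cv); (23,13,cv); (23,19,cv); (23,20,cv); (24,18,cv); (24,19,cv); (24,20,cv); result: nodes: 0:V, 1:V, 2:V, 3:V, 4:V, 5:V, 6:V, 10:T, 11:V, 12:V, 13:V, 15:T, 16:T, 17:T, 18:V, 19:V, 20:V, 21:T, 22:T, 23:T, 24:T edges: (10,1,cv); (10,1,cvk); (10,3,cv); (10,4,cv); (15,2,cv); (15,11,cv); (15,12,cv); (16,6,cv); (16,12,cv); (16,13,cv); (17,11,cv); (17,12,cv); (17,13,cv); (21,1,cv); (21,18,cv); (21,20,cv); (22,11,cv); (22,18,cv); (22,19,cv); (23,13,cv); (23,19,cv); (23,20,cv); (24,18,cv); (24,19,cv); (24,20,cv)
final:
nodes: 0:V, 1:V, 2:V, 3:V, 4:V, 5:V, 6:V, 10:T, 11:V, 12:V, 13:V, 15:T, 16:T, 17:T, 18:V, 19:V, 20:V, 21:T, 22:T, 23:T, 24:T
edges: (10,1,cv); (10,1,cvk); (10,3,cv); (10,4,cv); (15,2,cv); (15,11,cv); (15,12,cv); (16,6,cv); (16,12,cv); (16,13,cv); (17,11,cv); (17,12,cv); (17,13,cv); (21,1,cv); (21,18,cv); (21,20,cv); (22,11,cv); (22,18,cv); (22,19,cv); (23,13,cv); (23,19,cv); (23,20,cv); (24,18,cv); (24,19,cv); (24,20,cv)


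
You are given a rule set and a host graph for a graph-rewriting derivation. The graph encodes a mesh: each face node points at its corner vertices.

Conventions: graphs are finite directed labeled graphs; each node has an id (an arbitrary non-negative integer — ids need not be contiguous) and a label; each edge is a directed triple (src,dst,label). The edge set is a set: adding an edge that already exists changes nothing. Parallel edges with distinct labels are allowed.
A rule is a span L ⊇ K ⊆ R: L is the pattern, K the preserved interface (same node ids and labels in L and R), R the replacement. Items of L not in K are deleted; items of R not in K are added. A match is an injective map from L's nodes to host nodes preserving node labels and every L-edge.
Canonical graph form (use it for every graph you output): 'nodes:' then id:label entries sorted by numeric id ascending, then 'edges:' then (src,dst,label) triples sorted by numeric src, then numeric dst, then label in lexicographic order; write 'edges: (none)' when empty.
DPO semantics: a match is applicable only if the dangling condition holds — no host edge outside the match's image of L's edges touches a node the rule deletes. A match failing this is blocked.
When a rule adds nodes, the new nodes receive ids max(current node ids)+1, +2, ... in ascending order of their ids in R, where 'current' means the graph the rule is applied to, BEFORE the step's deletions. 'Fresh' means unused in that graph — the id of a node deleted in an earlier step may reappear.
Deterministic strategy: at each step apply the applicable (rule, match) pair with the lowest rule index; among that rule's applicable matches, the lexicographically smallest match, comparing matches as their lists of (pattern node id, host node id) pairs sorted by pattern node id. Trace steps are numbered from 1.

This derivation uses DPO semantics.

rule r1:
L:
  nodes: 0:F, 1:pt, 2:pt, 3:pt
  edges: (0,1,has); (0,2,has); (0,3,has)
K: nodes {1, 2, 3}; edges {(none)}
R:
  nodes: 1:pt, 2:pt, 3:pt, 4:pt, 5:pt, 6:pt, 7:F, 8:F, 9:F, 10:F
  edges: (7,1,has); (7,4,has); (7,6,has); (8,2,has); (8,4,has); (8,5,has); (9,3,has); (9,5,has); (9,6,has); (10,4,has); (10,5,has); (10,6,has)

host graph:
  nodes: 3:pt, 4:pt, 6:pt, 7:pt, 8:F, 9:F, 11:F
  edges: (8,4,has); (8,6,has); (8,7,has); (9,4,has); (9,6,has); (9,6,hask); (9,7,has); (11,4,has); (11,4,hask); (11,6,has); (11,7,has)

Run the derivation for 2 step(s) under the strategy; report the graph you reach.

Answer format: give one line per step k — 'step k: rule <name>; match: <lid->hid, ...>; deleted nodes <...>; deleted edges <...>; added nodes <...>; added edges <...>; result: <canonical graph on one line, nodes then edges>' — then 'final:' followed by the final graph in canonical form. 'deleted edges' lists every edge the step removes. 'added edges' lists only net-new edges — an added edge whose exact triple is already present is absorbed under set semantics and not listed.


step 1: rule r1; match: 0->8, 1->4, 2->6, 3->7; deleted nodes 8; deleted edges (8,4,has); (8,6,has); (8,7,has); added nodes 12, 13, 14, 15, 16, 17, 18; added edges (15,4,has); (15,12,has); (15,14,has); (16,6,has); (16,12,has); (16,13,has); (17,7,has); (17,13,has); (17,14,has); (18,12,has); (18,13,has); (18,14,has); result: nodes: 3:pt, 4:pt, 6:pt, 7:pt, 9:F, 11:F, 12:pt, 13:pt, 14:pt, 15:F, 16:F, 17:F, 18:F edges: (9,4,has); (9,6,has); (9,6,hask); (9,7,has); (11,4,has); (11,4,hask); (11,6,has); (11,7,has); (15,4,has); (15,12,has); (15,14,has); (16,6,has); (16,12,has); (16,13,has); (17,7,has); (17,13,has); (17,14,has); (18,12,has); (18,13,has); (18,14,has)
step 2: rule r1; match: 0->15, 1->4, 2->12, 3->14; deleted nodes 15; deleted edges (15,4,has); (15,12,has); (15,14,has); added nodes 19, 20, 21, 22, 23, 24, 25; added edges (22,4,has); (22,19,has); (22,21,has); (23,12,has); (23,19,has); (23,20,has); (24,14,has); (24,20,has); (24,21,has); (25,19,has); (25,20,has); (25,21,has); result: nodes: 3:pt, 4:pt, 6:pt, 7:pt, 9:F, 11:F, 12:pt, 13:pt, 14:pt, 16:F, 17:F, 18:F, 19:pt, 20:pt, 21:pt, 22:F, 23:F, 24:F, 25:F edges: (9,4,has); (9,6,has); (9,6,hask); (9,7,has); (11,4,has); (11,4,hask); (11,6,has); (11,7,has); (16,6,has); (16,12,has); (16,13,has); (17,7,has); (17,13,has); (17,14,has); (18,12,has); (18,13,has); (18,14,has); (22,4,has); (22,19,has); (22,21,has); (23,12,has); (23,19,has); (23,20,has); (24,14,has); (24,20,has); (24,21,has); (25,19,has); (25,20,has); (25,21,has)
final:
nodes: 3:pt, 4:pt, 6:pt, 7:pt, 9:F, 11:F, 12:pt, 13:pt, 14:pt, 16:F, 17:F, 18:F, 19:pt, 20:pt, 21:pt, 22:F, 23:F, 24:F, 25:F
edges: (9,4,has); (9,6,has); (9,6,hask); (9,7,has); (11,4,has); (11,4,hask); (11,6,has); (11,7,has); (16,6,has); (16,12,has); (16,13,has); (17,7,has); (17,13,has); (17,14,has); (18,12,has); (18,13,has); (18,14,has); (22,4,has); (22,19,has); (22,21,has); (23,12,has); (23,19,has); (23,20,has); (24,14,has); (24,20,has); (24,21,has); (25,19,has); (25,20,has); (25,21,has)


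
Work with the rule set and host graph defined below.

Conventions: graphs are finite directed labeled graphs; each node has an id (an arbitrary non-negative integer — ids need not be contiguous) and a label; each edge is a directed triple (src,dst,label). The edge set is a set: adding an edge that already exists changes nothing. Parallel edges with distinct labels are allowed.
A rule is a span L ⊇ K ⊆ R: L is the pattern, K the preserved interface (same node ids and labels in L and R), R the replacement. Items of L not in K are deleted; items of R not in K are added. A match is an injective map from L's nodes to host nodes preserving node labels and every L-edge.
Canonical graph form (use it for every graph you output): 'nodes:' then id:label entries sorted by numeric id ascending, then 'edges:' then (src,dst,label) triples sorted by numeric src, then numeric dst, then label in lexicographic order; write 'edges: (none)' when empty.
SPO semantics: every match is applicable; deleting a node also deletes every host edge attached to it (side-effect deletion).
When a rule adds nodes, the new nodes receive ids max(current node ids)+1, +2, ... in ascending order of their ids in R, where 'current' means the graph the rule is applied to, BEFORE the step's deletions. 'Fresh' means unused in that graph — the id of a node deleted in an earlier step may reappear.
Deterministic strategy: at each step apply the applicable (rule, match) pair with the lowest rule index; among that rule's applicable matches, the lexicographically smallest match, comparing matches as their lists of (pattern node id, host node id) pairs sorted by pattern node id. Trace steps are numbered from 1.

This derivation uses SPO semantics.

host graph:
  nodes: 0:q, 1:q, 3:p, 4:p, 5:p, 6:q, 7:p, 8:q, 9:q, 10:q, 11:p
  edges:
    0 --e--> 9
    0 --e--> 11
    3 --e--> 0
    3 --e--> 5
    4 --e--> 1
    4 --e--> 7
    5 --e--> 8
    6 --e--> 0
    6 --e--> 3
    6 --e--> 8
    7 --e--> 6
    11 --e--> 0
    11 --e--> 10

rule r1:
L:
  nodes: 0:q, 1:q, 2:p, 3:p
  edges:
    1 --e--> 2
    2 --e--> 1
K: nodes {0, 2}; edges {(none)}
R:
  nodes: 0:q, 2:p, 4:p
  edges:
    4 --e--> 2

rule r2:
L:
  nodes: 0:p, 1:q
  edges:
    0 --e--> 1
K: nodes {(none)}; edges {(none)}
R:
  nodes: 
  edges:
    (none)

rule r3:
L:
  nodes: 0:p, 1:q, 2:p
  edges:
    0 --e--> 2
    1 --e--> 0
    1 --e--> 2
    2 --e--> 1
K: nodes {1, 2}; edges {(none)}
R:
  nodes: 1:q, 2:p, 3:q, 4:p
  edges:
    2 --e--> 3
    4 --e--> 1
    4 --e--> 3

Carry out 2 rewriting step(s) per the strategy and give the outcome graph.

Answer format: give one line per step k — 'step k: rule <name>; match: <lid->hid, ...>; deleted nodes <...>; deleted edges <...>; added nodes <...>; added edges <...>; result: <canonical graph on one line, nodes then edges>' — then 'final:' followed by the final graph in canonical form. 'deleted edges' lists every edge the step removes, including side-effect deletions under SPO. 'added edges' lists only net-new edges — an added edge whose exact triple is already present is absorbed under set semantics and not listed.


step 1: rule r1; match: 0->1, 1->0, 2->11, 3->3; deleted nodes 0, 3; deleted edges (0,9,e); (0,11,e); (3,0,e); (3,5,e); (6,0,e); (6,3,e); (11,0,e); added nodes 12; added edges (12,11,e); result: nodes: 1:q, 4:p, 5:p, 6:q, 7:p, 8:q, 9:q, 10:q, 11:p, 12:p edges: (4,1,e); (4,7,e); (5,8,e); (6,8,e); (7,6,e); (11,10,e); (12,11,e)
step 2: rule r2; match: 0->4, 1->1; deleted nodes 1, 4; deleted edges (4,1,e); (4,7,e); added nodes (none); added edges (none); result: nodes: 5:p, 6:q, 7:p, 8:q, 9:q, 10:q, 11:p, 12:p edges: (5,8,e); (6,8,e); (7,6,e); (11,10,e); (12,11,e)
final:
nodes: 5:p, 6:q, 7:p, 8:q, 9:q, 10:q, 11:p, 12:p
edges: (5,8,e); (6,8,e); (7,6,e); (11,10,e); (12,11,e)


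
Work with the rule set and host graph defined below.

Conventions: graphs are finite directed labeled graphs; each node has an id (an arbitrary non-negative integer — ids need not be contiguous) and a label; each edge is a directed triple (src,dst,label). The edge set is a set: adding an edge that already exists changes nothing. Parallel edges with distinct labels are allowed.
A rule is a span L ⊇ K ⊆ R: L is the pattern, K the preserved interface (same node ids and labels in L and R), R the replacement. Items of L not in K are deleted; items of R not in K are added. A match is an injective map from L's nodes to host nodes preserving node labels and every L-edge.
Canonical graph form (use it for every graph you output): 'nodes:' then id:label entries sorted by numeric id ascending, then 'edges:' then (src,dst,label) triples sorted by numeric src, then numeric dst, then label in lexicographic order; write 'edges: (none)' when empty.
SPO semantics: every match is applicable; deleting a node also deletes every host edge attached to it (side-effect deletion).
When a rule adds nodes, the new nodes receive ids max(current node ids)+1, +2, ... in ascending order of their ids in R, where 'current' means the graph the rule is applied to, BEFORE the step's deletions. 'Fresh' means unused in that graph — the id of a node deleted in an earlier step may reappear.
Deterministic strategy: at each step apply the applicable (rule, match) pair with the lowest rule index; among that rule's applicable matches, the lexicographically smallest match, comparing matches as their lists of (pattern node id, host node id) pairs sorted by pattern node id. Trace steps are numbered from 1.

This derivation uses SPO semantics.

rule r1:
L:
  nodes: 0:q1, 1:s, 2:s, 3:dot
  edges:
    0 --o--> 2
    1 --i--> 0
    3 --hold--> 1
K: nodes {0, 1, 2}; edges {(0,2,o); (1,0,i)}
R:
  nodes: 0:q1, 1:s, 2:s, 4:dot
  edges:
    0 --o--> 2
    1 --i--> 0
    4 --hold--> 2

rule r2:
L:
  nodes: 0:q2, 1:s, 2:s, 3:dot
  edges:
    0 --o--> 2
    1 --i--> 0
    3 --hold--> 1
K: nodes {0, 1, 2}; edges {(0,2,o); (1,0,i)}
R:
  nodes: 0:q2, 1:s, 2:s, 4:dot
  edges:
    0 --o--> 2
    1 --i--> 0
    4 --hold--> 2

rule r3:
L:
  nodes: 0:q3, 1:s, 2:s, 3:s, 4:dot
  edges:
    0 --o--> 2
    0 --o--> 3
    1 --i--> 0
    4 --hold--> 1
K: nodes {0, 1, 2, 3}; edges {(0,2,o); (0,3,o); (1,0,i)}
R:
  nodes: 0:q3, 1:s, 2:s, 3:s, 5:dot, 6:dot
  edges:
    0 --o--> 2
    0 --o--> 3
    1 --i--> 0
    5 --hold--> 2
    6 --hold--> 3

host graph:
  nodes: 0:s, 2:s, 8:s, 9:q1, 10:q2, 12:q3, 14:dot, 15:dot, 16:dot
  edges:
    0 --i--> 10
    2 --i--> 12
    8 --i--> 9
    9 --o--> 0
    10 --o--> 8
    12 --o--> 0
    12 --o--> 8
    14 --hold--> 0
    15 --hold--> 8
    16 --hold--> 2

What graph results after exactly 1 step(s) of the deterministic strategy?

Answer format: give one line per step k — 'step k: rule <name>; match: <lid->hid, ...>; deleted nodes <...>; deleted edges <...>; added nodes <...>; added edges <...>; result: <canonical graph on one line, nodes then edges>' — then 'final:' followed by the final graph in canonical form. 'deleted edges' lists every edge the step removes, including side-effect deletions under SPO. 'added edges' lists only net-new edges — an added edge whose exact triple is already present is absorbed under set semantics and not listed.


step 1: rule r1; match: 0->9, 1->8, 2->0, 3->15; deleted nodes 15; deleted edges (15,8,hold); added nodes 17; added edges (17,0,hold); result: nodes: 0:s, 2:s, 8:s, 9:q1, 10:q2, 12:q3, 14:dot, 16:dot, 17:dot edges: (0,10,i); (2,12,i); (8,9,i); (9,0,o); (10,8,o); (12,0,o); (12,8,o); (14,0,hold); (16,2,hold); (17,0,hold)
final:
nodes: 0:s, 2:s, 8:s, 9:q1, 10:q2, 12:q3, 14:dot, 16:dot, 17:dot
edges: (0,10,i); (2,12,i); (8,9,i); (9,0,o); (10,8,o); (12,0,o); (12,8,o); (14,0,hold); (16,2,hold); (17,0,hold)


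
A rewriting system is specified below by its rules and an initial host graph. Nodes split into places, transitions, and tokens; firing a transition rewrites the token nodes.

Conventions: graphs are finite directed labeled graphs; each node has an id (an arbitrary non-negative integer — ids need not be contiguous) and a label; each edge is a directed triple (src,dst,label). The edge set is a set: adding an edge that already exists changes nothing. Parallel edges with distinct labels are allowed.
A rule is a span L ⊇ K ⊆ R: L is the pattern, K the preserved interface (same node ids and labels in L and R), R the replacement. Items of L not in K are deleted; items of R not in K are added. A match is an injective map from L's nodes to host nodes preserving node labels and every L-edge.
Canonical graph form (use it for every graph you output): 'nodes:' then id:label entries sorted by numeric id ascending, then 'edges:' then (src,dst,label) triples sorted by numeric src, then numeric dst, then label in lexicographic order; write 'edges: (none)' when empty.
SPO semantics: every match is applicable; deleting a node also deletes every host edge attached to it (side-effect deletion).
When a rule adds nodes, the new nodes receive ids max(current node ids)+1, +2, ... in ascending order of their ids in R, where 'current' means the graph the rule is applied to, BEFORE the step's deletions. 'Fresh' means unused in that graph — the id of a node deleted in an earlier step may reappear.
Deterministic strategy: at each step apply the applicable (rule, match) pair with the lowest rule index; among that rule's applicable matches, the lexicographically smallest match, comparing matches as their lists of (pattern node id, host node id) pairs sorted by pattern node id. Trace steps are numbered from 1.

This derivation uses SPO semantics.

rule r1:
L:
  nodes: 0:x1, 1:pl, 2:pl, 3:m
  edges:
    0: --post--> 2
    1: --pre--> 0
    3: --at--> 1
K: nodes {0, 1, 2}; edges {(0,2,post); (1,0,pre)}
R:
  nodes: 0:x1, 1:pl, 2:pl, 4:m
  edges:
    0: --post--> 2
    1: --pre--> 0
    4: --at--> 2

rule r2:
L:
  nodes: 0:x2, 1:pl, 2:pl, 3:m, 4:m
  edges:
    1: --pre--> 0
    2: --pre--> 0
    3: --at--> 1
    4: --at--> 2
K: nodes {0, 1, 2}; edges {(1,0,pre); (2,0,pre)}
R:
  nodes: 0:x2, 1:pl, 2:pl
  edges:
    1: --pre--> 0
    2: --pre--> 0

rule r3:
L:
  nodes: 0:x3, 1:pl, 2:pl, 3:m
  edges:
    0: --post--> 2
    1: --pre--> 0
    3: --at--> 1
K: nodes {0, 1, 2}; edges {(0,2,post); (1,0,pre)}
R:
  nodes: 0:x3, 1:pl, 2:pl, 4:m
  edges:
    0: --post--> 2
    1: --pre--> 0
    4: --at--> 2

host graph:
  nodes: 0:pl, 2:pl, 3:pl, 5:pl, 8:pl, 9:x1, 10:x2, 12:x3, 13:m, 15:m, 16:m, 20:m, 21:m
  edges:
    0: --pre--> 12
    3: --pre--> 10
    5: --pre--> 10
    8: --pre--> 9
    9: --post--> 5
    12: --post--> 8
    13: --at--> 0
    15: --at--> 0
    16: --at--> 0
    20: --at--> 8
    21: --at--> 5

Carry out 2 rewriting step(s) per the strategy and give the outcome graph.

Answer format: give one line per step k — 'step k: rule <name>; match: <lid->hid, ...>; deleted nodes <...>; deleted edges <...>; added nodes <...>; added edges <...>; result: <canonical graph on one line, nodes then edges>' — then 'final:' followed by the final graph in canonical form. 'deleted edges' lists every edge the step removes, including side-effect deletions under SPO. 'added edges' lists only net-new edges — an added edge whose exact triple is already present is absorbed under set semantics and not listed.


step 1: rule r1; match: 0->9, 1->8, 2->5, 3->20; deleted nodes 20; deleted edges (20,8,at); added nodes 22; added edges (22,5,at); result: nodes: 0:pl, 2:pl, 3:pl, 5:pl, 8:pl, 9:x1, 10:x2, 12:x3, 13:m, 15:m, 16:m, 21:m, 22:m edges: (0,12,pre); (3,10,pre); (5,10,pre); (8,9,pre); (9,5,post); (12,8,post); (13,0,at); (15,0,at); (16,0,at); (21,5,at); (22,5,at)
step 2: rule r3; match: 0->12, 1->0, 2->8, 3->13; deleted nodes 13; deleted edges (13,0,at); added nodes 23; added edges (23,8,at); result: nodes: 0:pl, 2:pl, 3:pl, 5:pl, 8:pl, 9:x1, 10:x2, 12:x3, 15:m, 16:m, 21:m, 22:m, 23:m edges: (0,12,pre); (3,10,pre); (5,10,pre); (8,9,pre); (9,5,post); (12,8,post); (15,0,at); (16,0,at); (21,5,at); (22,5,at); (23,8,at)
final:
nodes: 0:pl, 2:pl, 3:pl, 5:pl, 8:pl, 9:x1, 10:x2, 12:x3, 15:m, 16:m, 21:m, 22:m, 23:m
edges: (0,12,pre); (3,10,pre); (5,10,pre); (8,9,pre); (9,5,post); (12,8,post); (15,0,at); (16,0,at); (21,5,at); (22,5,at); (23,8,at)


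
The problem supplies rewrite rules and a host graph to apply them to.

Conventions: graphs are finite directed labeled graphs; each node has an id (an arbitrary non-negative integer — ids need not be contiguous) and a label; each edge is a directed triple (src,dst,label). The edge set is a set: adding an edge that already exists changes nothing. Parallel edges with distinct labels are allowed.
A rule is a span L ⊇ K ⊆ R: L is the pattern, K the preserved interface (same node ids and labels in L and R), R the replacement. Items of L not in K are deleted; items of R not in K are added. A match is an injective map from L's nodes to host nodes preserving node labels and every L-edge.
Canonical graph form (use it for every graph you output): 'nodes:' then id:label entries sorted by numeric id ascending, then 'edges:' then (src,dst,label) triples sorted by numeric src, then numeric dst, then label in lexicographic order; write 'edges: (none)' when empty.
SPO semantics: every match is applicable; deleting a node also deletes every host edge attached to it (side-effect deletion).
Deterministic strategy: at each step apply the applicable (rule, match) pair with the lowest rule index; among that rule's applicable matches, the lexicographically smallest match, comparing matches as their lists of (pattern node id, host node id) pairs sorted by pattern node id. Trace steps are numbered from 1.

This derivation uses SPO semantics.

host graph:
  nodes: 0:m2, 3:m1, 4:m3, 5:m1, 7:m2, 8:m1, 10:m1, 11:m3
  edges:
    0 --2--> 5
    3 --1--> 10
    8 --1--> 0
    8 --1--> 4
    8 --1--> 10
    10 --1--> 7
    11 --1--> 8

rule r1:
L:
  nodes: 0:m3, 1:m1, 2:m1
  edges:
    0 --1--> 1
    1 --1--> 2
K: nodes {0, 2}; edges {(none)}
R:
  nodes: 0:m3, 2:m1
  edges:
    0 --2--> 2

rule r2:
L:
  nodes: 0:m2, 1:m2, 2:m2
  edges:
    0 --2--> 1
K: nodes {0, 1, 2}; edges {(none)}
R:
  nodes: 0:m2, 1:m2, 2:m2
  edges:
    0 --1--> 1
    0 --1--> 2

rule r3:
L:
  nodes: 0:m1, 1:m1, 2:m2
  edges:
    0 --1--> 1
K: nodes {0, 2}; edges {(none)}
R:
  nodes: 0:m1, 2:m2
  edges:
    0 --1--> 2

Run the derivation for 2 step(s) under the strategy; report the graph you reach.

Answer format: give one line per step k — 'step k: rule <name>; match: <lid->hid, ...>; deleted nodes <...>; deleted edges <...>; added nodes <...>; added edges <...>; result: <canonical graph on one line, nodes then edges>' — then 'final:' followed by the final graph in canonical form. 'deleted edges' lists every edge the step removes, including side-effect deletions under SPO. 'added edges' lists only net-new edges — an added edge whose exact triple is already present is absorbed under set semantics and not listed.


step 1: rule r1; match: 0->11, 1->8, 2->10; deleted nodes 8; deleted edges (8,0,1); (8,4,1); (8,10,1); (11,8,1); added nodes (none); added edges (11,10,2); result: nodes: 0:m2, 3:m1, 4:m3, 5:m1, 7:m2, 10:m1, 11:m3 edges: (0,5,2); (3,10,1); (10,7,1); (11,10,2)
step 2: rule r3; match: 0->3, 1->10, 2->0; deleted nodes 10; deleted edges (3,10,1); (10,7,1); (11,10,2); added nodes (none); added edges (3,0,1); result: nodes: 0:m2, 3:m1, 4:m3, 5:m1, 7:m2, 11:m3 edges: (0,5,2); (3,0,1)
final:
nodes: 0:m2, 3:m1, 4:m3, 5:m1, 7:m2, 11:m3
edges: (0,5,2); (3,0,1)


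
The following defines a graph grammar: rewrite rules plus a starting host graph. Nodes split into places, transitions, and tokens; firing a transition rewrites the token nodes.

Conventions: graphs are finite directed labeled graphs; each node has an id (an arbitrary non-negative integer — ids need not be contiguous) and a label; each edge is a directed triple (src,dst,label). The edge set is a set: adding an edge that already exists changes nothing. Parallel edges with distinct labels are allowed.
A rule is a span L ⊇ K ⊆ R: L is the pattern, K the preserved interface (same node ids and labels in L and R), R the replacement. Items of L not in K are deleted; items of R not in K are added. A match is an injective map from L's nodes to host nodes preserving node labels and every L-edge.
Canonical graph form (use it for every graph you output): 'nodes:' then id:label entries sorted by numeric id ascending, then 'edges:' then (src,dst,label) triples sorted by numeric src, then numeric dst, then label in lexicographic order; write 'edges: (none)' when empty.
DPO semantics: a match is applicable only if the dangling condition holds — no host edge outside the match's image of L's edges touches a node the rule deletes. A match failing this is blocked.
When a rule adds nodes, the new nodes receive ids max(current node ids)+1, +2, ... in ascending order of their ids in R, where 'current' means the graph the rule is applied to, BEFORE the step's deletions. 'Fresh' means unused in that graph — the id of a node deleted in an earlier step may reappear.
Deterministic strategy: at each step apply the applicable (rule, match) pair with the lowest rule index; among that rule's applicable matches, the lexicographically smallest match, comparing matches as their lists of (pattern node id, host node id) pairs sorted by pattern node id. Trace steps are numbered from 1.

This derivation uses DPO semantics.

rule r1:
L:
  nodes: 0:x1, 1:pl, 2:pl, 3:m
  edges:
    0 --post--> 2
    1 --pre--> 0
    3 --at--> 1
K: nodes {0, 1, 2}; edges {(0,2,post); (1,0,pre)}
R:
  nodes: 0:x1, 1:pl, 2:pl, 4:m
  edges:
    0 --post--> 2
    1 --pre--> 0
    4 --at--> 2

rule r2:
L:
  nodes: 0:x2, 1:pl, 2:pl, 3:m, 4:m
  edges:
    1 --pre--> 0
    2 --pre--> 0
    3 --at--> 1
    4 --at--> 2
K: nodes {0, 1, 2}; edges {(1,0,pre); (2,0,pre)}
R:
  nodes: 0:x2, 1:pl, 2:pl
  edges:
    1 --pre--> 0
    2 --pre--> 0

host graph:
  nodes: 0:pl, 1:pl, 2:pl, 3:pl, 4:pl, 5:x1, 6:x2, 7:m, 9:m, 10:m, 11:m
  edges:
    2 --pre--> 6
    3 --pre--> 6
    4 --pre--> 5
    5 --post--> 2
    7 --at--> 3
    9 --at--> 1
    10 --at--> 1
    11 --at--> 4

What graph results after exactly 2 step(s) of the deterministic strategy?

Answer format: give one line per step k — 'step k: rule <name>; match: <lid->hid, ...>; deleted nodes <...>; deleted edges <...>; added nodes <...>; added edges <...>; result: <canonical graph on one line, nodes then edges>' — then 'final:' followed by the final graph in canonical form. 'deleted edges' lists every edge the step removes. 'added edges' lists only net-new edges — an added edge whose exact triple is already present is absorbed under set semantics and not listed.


step 1: rule r1; match: 0->5, 1->4, 2->2, 3->11; deleted nodes 11; deleted edges (11,4,at); added nodes 12; added edges (12,2,at); result: nodes: 0:pl, 1:pl, 2:pl, 3:pl, 4:pl, 5:x1, 6:x2, 7:m, 9:m, 10:m, 12:m edges: (2,6,pre); (3,6,pre); (4,5,pre); (5,2,post); (7,3,at); (9,1,at); (10,1,at); (12,2,at)
step 2: rule r2; match: 0->6, 1->2, 2->3, 3->12, 4->7; deleted nodes 7, 12; deleted edges (7,3,at); (12,2,at); added nodes (none); added edges (none); result: nodes: 0:pl, 1:pl, 2:pl, 3:pl, 4:pl, 5:x1, 6:x2, 9:m, 10:m edges: (2,6,pre); (3,6,pre); (4,5,pre); (5,2,post); (9,1,at); (10,1,at)
final:
nodes: 0:pl, 1:pl, 2:pl, 3:pl, 4:pl, 5:x1, 6:x2, 9:m, 10:m
edges: (2,6,pre); (3,6,pre); (4,5,pre); (5,2,post); (9,1,at); (10,1,at)


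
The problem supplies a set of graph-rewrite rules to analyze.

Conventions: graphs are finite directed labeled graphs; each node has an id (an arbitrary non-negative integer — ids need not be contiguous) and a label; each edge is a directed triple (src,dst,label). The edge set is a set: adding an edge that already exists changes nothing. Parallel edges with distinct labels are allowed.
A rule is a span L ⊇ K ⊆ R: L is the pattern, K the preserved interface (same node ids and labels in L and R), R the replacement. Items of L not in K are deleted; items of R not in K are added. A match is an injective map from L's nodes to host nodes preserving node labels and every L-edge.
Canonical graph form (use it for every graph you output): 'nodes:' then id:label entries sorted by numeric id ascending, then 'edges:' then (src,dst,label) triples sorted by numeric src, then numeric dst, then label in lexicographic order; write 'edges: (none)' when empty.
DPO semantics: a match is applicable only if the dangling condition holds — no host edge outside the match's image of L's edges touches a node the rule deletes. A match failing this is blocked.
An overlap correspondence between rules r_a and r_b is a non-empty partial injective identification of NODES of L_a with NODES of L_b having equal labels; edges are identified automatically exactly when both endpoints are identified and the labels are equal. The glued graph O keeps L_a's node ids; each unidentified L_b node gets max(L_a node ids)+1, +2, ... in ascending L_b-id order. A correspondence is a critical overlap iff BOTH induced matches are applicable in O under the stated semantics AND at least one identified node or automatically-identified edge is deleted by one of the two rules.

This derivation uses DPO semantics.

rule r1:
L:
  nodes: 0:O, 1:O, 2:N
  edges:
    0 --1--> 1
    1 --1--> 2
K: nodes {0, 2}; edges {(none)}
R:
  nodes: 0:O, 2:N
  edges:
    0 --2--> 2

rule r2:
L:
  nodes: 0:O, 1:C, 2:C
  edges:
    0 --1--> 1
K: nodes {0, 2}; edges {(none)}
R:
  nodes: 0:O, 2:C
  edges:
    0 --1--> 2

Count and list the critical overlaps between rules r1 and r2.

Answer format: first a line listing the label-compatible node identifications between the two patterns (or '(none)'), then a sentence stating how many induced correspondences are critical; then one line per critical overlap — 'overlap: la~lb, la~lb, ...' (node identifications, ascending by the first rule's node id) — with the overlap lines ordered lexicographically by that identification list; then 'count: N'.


label-compatible node identifications between L(r1) and L(r2): 0~0, 1~0
0 of the induced correspondences are critical overlaps of r1 and r2.
count: 0
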